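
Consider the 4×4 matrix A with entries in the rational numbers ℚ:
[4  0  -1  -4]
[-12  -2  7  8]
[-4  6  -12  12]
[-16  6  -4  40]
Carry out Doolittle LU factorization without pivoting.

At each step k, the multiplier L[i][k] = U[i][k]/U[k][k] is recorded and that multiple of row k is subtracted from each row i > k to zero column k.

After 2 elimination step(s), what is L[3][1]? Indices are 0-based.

L[3][1] = -3

[col 0] pivot 4
  R1 -= -3*R0 → (0, -2, 4, -4)  (L[1][0] := -3)
  R2 -= -1*R0 → (0, 6, -13, 8)  (L[2][0] := -1)
  R3 -= -4*R0 → (0, 6, -8, 24)  (L[3][0] := -4)
[col 1] pivot -2
  R2 -= -3*R1 → (0, 0, -1, -4)  (L[2][1] := -3)
  R3 -= -3*R1 → (0, 0, 4, 12)  (L[3][1] := -3)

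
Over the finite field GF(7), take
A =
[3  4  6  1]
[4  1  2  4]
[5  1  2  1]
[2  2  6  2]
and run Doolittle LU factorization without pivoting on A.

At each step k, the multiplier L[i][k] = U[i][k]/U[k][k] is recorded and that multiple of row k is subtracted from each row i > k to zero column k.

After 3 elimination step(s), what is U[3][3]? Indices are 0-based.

U[3][3] = 6

Step 1: pivot at (0,0) is 3.
  row1 ← row1 − (6)·row0  ⇒  L[1][0]=6, U row1=(0, 5, 1, 5)
  row2 ← row2 − (4)·row0  ⇒  L[2][0]=4, U row2=(0, 6, 6, 4)
  row3 ← row3 − (3)·row0  ⇒  L[3][0]=3, U row3=(0, 4, 2, 6)
Step 2: pivot at (1,1) is 5.
  row2 ← row2 − (4)·row1  ⇒  L[2][1]=4, U row2=(0, 0, 2, 5)
  row3 ← row3 − (5)·row1  ⇒  L[3][1]=5, U row3=(0, 0, 4, 2)
Step 3: pivot at (2,2) is 2.
  row3 ← row3 − (2)·row2  ⇒  L[3][2]=2, U row3=(0, 0, 0, 6)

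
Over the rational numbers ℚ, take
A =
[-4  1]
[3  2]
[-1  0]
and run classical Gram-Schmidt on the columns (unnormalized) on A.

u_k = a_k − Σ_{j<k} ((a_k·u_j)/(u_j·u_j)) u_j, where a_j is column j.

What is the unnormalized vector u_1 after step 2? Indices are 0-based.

u_1 = (17/13, 23/13, 1/13)

Step 1: u_0 = a_0 = (-4, 3, -1).
Step 2: u_1 = a_1 − (1/13)·u_0 = (17/13, 23/13, 1/13).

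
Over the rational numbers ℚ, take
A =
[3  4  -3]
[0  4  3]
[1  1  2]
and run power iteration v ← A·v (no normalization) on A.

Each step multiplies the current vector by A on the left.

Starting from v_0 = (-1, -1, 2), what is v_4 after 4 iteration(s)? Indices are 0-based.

v_0 = (-1, -1, 2).
v_1 = A·v_0 = (-13, 2, 2).
v_2 = A·v_1 = (-37, 14, -7).
v_3 = A·v_2 = (-34, 35, -37).
v_4 = A·v_3 = (149, 29, -73).

v_4 = (149, 29, -73)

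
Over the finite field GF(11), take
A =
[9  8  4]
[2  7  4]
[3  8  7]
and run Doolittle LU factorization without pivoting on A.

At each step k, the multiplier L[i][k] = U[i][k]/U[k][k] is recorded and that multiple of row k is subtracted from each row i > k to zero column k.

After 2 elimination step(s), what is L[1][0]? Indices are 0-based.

L[1][0] = 10

k=0: U[0][0]=9
  eliminate (1,0): mult=10, new row 1: (0, 4, 8); set L[1][0]=10
  eliminate (2,0): mult=4, new row 2: (0, 9, 2); set L[2][0]=4
k=1: U[1][1]=4
  eliminate (2,1): mult=5, new row 2: (0, 0, 6); set L[2][1]=5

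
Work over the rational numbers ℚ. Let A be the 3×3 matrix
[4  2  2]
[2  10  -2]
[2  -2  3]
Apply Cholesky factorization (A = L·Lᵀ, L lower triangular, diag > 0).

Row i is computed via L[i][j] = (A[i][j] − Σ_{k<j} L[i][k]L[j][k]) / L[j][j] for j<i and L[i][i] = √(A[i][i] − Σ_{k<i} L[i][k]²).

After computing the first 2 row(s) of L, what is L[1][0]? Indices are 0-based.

L[1][0] = 1

Step 1: L[0][0] = √(4) = 2.
  L[1][0] = (2) / L[0][0] = 1.
Step 2: L[1][1] = √(9) = 3.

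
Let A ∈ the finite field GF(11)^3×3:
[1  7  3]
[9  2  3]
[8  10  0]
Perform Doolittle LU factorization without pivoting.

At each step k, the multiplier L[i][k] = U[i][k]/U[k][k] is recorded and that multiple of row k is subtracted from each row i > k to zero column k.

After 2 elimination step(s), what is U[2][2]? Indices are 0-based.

U[2][2] = 6

[col 0] pivot 1
  R1 -= 9*R0 → (0, 5, 9)  (L[1][0] := 9)
  R2 -= 8*R0 → (0, 9, 9)  (L[2][0] := 8)
[col 1] pivot 5
  R2 -= 4*R1 → (0, 0, 6)  (L[2][1] := 4)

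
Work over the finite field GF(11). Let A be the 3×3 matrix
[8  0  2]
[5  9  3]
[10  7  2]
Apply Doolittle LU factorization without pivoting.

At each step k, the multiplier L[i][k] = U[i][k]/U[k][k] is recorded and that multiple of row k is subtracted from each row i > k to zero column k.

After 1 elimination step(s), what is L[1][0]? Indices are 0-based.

L[1][0] = 2

[col 0] pivot 8
  R1 -= 2*R0 → (0, 9, 10)  (L[1][0] := 2)
  R2 -= 4*R0 → (0, 7, 5)  (L[2][0] := 4)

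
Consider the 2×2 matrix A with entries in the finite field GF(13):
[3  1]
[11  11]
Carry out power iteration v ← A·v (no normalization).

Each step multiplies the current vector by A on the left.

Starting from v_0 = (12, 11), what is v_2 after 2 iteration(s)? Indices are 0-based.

v_2 = (4, 11)

v_0 = (12, 11).
v_1 = A·v_0 = (8, 6).
v_2 = A·v_1 = (4, 11).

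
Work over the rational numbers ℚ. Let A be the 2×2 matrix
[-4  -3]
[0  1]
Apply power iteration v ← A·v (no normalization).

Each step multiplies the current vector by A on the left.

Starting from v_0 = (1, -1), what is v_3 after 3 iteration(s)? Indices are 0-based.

v_0 = (1, -1).
v_1 = A·v_0 = (-1, -1).
v_2 = A·v_1 = (7, -1).
v_3 = A·v_2 = (-25, -1).

v_3 = (-25, -1)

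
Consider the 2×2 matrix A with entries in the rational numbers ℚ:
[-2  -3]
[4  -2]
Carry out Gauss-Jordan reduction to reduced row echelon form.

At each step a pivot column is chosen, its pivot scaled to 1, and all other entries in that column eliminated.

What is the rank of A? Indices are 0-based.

rank = 2

pivot(0,0)=-2: scale R0 → (1, 3/2)
  clear (1,0): R1 −= (4)R0 → (0, -8)
pivot(1,1)=-8: scale R1 → (0, 1)
  clear (0,1): R0 −= (3/2)R1 → (1, 0)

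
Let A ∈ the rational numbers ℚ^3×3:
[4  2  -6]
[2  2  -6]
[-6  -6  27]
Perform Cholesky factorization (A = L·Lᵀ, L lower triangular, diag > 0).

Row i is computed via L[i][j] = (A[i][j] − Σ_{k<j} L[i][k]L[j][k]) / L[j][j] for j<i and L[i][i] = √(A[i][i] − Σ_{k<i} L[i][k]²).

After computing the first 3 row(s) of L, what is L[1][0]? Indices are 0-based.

Step 1: L[0][0] = √(4) = 2.
  L[1][0] = (2) / L[0][0] = 1.
Step 2: L[1][1] = √(1) = 1.
  L[2][0] = (-6) / L[0][0] = -3.
  L[2][1] = (-3) / L[1][1] = -3.
Step 3: L[2][2] = √(9) = 3.

L[1][0] = 1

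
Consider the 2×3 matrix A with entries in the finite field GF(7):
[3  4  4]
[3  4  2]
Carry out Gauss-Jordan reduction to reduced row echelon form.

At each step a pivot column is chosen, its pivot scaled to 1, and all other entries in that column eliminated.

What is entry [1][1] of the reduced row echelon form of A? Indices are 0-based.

[1] R0 /= 3  ⇒  (1, 6, 6)
     R1 -= 3·R0  ⇒  (0, 0, 5)
column 1 empty below row 1
[2] R1 /= 5  ⇒  (0, 0, 1)
     R0 -= 6·R1  ⇒  (1, 6, 0)

M[1][1] = 0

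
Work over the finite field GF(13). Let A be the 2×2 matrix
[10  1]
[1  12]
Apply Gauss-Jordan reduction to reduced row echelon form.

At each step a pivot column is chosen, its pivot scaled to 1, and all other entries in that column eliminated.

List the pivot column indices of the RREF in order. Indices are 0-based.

pivot columns: 0, 1

step 1: normalize row 0 (÷10) = (1, 4)
  row 1: subtract 1×row0 = (0, 8)
step 2: normalize row 1 (÷8) = (0, 1)
  row 0: subtract 4×row1 = (1, 0)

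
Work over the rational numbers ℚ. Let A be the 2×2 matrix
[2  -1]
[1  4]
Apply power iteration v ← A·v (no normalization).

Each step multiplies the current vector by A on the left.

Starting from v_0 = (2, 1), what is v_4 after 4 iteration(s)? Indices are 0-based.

v_4 = (-162, 405)

v_0 = (2, 1).
v_1 = A·v_0 = (3, 6).
v_2 = A·v_1 = (0, 27).
v_3 = A·v_2 = (-27, 108).
v_4 = A·v_3 = (-162, 405).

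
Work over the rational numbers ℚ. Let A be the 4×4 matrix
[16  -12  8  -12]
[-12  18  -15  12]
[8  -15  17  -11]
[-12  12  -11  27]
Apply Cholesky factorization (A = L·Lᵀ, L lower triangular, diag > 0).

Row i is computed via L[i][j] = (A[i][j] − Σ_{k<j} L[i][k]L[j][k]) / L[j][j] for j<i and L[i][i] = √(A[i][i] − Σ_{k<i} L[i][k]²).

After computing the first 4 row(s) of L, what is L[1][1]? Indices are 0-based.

L[1][1] = 3

Step 1: L[0][0] = √(16) = 4.
  L[1][0] = (-12) / L[0][0] = -3.
Step 2: L[1][1] = √(9) = 3.
  L[2][0] = (8) / L[0][0] = 2.
  L[2][1] = (-9) / L[1][1] = -3.
Step 3: L[2][2] = √(4) = 2.
  L[3][0] = (-12) / L[0][0] = -3.
  L[3][1] = (3) / L[1][1] = 1.
  L[3][2] = (-2) / L[2][2] = -1.
Step 4: L[3][3] = √(16) = 4.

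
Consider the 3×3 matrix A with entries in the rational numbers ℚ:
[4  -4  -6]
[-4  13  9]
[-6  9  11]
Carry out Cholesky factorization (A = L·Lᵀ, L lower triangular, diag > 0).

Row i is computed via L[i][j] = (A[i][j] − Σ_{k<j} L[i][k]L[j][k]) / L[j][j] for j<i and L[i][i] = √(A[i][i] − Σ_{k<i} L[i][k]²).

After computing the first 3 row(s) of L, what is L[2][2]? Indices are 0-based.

Step 1: L[0][0] = √(4) = 2.
  L[1][0] = (-4) / L[0][0] = -2.
Step 2: L[1][1] = √(9) = 3.
  L[2][0] = (-6) / L[0][0] = -3.
  L[2][1] = (3) / L[1][1] = 1.
Step 3: L[2][2] = √(1) = 1.

L[2][2] = 1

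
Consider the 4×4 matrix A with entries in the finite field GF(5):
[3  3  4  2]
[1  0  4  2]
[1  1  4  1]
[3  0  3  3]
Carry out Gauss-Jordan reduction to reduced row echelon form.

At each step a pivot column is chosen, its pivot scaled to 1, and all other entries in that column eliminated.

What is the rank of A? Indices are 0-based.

pivot(0,0)=3: scale R0 → (1, 1, 3, 4)
  clear (1,0): R1 −= (1)R0 → (0, 4, 1, 3)
  clear (2,0): R2 −= (1)R0 → (0, 0, 1, 2)
  clear (3,0): R3 −= (3)R0 → (0, 2, 4, 1)
pivot(1,1)=4: scale R1 → (0, 1, 4, 2)
  clear (0,1): R0 −= (1)R1 → (1, 0, 4, 2)
  clear (3,1): R3 −= (2)R1 → (0, 0, 1, 2)
pivot(2,2)=1: scale R2 → (0, 0, 1, 2)
  clear (0,2): R0 −= (4)R2 → (1, 0, 0, 4)
  clear (1,2): R1 −= (4)R2 → (0, 1, 0, 4)
  clear (3,2): R3 −= (1)R2 → (0, 0, 0, 0)
col 3: no nonzero at/below row 3; advance.

rank = 3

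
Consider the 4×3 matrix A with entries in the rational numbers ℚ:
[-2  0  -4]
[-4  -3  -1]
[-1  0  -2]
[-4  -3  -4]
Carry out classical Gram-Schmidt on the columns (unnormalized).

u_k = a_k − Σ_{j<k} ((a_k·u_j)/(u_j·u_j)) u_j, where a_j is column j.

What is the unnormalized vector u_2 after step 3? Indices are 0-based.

Step 1: u_0 = a_0 = (-2, -4, -1, -4).
Step 2: u_1 = a_1 − (24/37)·u_0 = (48/37, -15/37, 24/37, -15/37).
Step 3: u_2 = a_2 − (30/37)·u_0 − (-11/6)·u_1 = (0, 3/2, 0, -3/2).

u_2 = (0, 3/2, 0, -3/2)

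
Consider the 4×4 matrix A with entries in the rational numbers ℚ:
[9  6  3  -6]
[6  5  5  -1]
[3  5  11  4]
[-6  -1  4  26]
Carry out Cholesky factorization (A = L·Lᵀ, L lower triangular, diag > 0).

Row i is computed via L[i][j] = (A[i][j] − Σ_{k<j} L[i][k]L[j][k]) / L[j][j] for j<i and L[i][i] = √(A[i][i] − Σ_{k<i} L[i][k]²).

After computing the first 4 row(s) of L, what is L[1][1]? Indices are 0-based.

Step 1: L[0][0] = √(9) = 3.
  L[1][0] = (6) / L[0][0] = 2.
Step 2: L[1][1] = √(1) = 1.
  L[2][0] = (3) / L[0][0] = 1.
  L[2][1] = (3) / L[1][1] = 3.
Step 3: L[2][2] = √(1) = 1.
  L[3][0] = (-6) / L[0][0] = -2.
  L[3][1] = (3) / L[1][1] = 3.
  L[3][2] = (-3) / L[2][2] = -3.
Step 4: L[3][3] = √(4) = 2.

L[1][1] = 1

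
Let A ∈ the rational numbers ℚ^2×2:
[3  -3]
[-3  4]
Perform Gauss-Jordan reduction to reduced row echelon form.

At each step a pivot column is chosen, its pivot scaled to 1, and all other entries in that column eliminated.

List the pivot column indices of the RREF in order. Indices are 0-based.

pivot columns: 0, 1

[1] R0 /= 3  ⇒  (1, -1)
     R1 -= -3·R0  ⇒  (0, 1)
[2] R1 /= 1  ⇒  (0, 1)
     R0 -= -1·R1  ⇒  (1, 0)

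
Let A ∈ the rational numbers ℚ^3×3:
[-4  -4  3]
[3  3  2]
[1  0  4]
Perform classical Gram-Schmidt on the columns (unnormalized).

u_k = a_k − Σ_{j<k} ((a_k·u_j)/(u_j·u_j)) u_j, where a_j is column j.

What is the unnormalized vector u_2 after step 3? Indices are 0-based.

Step 1: u_0 = a_0 = (-4, 3, 1).
Step 2: u_1 = a_1 − (25/26)·u_0 = (-2/13, 3/26, -25/26).
Step 3: u_2 = a_2 − (-1/13)·u_0 − (-106/25)·u_1 = (51/25, 68/25, 0).

u_2 = (51/25, 68/25, 0)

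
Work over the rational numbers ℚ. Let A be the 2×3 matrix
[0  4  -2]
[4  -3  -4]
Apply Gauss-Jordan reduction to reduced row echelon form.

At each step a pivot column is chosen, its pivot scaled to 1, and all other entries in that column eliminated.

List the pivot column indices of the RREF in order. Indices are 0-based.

pivot columns: 0, 1

[1] R0 <-> R1
[1] R0 /= 4  ⇒  (1, -3/4, -1)
[2] R1 /= 4  ⇒  (0, 1, -1/2)
     R0 -= -3/4·R1  ⇒  (1, 0, -11/8)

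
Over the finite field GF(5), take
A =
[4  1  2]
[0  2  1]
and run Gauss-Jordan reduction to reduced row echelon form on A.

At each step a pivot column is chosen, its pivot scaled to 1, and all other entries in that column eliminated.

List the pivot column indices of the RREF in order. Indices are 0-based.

pivot columns: 0, 1

step 1: normalize row 0 (÷4) = (1, 4, 3)
step 2: normalize row 1 (÷2) = (0, 1, 3)
  row 0: subtract 4×row1 = (1, 0, 1)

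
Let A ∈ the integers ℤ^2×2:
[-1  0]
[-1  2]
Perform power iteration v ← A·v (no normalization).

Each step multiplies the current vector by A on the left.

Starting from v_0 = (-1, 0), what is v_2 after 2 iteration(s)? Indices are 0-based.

v_0 = (-1, 0).
v_1 = A·v_0 = (1, 1).
v_2 = A·v_1 = (-1, 1).

v_2 = (-1, 1)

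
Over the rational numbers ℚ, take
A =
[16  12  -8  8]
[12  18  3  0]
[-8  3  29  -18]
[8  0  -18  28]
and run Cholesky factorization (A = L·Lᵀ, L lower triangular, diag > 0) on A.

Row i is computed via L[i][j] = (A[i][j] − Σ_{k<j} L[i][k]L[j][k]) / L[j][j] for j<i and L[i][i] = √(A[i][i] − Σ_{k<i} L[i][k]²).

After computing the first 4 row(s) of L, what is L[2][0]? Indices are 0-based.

L[2][0] = -2

Step 1: L[0][0] = √(16) = 4.
  L[1][0] = (12) / L[0][0] = 3.
Step 2: L[1][1] = √(9) = 3.
  L[2][0] = (-8) / L[0][0] = -2.
  L[2][1] = (9) / L[1][1] = 3.
Step 3: L[2][2] = √(16) = 4.
  L[3][0] = (8) / L[0][0] = 2.
  L[3][1] = (-6) / L[1][1] = -2.
  L[3][2] = (-8) / L[2][2] = -2.
Step 4: L[3][3] = √(16) = 4.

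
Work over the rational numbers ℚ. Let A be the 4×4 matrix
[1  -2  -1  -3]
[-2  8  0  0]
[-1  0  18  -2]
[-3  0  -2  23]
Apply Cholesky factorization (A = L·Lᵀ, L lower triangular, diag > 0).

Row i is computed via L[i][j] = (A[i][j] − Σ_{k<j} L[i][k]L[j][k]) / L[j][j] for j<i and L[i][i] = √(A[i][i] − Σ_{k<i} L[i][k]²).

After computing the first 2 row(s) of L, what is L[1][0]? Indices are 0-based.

L[1][0] = -2

Step 1: L[0][0] = √(1) = 1.
  L[1][0] = (-2) / L[0][0] = -2.
Step 2: L[1][1] = √(4) = 2.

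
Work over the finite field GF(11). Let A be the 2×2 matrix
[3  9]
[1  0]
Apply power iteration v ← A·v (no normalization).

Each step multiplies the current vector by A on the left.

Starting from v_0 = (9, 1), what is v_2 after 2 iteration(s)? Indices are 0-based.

v_2 = (2, 3)

v_0 = (9, 1).
v_1 = A·v_0 = (3, 9).
v_2 = A·v_1 = (2, 3).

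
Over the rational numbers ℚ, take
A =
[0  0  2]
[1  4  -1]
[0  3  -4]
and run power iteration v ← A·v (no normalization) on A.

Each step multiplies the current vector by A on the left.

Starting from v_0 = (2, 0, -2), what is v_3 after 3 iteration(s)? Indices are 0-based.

v_0 = (2, 0, -2).
v_1 = A·v_0 = (-4, 4, 8).
v_2 = A·v_1 = (16, 4, -20).
v_3 = A·v_2 = (-40, 52, 92).

v_3 = (-40, 52, 92)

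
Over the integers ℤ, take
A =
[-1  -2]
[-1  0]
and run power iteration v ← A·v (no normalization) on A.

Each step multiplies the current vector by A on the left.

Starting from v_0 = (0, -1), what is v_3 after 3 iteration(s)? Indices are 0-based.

v_3 = (6, 2)

v_0 = (0, -1).
v_1 = A·v_0 = (2, 0).
v_2 = A·v_1 = (-2, -2).
v_3 = A·v_2 = (6, 2).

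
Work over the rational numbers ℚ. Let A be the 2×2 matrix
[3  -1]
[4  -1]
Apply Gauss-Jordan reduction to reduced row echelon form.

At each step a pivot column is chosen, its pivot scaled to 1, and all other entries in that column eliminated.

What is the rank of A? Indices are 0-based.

rank = 2

step 1: normalize row 0 (÷3) = (1, -1/3)
  row 1: subtract 4×row0 = (0, 1/3)
step 2: normalize row 1 (÷1/3) = (0, 1)
  row 0: subtract -1/3×row1 = (1, 0)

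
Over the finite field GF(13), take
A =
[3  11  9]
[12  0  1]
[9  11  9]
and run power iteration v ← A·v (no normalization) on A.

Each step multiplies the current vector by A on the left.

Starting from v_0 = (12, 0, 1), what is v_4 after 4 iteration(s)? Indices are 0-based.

v_0 = (12, 0, 1).
v_1 = A·v_0 = (6, 2, 0).
v_2 = A·v_1 = (1, 7, 11).
v_3 = A·v_2 = (10, 10, 3).
v_4 = A·v_3 = (11, 6, 6).

v_4 = (11, 6, 6)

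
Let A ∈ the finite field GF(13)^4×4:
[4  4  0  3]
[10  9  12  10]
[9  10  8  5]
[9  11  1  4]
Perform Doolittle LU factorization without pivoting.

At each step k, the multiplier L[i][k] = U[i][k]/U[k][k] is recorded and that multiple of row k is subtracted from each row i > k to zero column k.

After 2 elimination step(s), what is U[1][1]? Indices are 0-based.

k=0: U[0][0]=4
  eliminate (1,0): mult=9, new row 1: (0, 12, 12, 9); set L[1][0]=9
  eliminate (2,0): mult=12, new row 2: (0, 1, 8, 8); set L[2][0]=12
  eliminate (3,0): mult=12, new row 3: (0, 2, 1, 7); set L[3][0]=12
k=1: U[1][1]=12
  eliminate (2,1): mult=12, new row 2: (0, 0, 7, 4); set L[2][1]=12
  eliminate (3,1): mult=11, new row 3: (0, 0, 12, 12); set L[3][1]=11

U[1][1] = 12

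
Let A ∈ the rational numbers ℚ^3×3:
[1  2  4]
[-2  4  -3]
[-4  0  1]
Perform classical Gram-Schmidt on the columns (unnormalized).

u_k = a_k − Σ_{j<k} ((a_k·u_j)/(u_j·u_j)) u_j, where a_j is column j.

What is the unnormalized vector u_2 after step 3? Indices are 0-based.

u_2 = (4, -2, 2)

Step 1: u_0 = a_0 = (1, -2, -4).
Step 2: u_1 = a_1 − (-2/7)·u_0 = (16/7, 24/7, -8/7).
Step 3: u_2 = a_2 − (2/7)·u_0 − (-1/8)·u_1 = (4, -2, 2).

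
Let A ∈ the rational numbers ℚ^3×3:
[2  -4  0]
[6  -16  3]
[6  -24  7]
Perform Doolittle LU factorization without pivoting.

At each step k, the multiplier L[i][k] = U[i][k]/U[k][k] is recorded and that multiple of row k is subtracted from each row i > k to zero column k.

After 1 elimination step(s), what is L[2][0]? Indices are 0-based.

L[2][0] = 3

Step 1: pivot at (0,0) is 2.
  row1 ← row1 − (3)·row0  ⇒  L[1][0]=3, U row1=(0, -4, 3)
  row2 ← row2 − (3)·row0  ⇒  L[2][0]=3, U row2=(0, -12, 7)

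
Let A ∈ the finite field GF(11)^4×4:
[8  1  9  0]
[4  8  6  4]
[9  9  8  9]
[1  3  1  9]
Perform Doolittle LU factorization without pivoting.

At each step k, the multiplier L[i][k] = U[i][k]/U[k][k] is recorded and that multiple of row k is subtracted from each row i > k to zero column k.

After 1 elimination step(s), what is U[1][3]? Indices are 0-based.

U[1][3] = 4

k=0: U[0][0]=8
  eliminate (1,0): mult=6, new row 1: (0, 2, 7, 4); set L[1][0]=6
  eliminate (2,0): mult=8, new row 2: (0, 1, 2, 9); set L[2][0]=8
  eliminate (3,0): mult=7, new row 3: (0, 7, 4, 9); set L[3][0]=7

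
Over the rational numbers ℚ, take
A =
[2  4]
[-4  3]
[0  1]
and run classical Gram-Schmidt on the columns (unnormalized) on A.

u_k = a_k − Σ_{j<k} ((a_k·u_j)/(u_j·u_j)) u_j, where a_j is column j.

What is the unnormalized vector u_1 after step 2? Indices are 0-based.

u_1 = (22/5, 11/5, 1)

Step 1: u_0 = a_0 = (2, -4, 0).
Step 2: u_1 = a_1 − (-1/5)·u_0 = (22/5, 11/5, 1).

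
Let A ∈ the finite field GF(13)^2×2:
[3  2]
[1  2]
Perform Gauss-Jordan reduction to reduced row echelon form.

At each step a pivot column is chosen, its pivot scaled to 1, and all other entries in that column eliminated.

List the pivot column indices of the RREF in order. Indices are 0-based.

pivot(0,0)=3: scale R0 → (1, 5)
  clear (1,0): R1 −= (1)R0 → (0, 10)
pivot(1,1)=10: scale R1 → (0, 1)
  clear (0,1): R0 −= (5)R1 → (1, 0)

pivot columns: 0, 1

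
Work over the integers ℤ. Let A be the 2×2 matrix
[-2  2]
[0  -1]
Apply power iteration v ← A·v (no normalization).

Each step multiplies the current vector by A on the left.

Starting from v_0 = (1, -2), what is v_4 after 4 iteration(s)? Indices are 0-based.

v_0 = (1, -2).
v_1 = A·v_0 = (-6, 2).
v_2 = A·v_1 = (16, -2).
v_3 = A·v_2 = (-36, 2).
v_4 = A·v_3 = (76, -2).

v_4 = (76, -2)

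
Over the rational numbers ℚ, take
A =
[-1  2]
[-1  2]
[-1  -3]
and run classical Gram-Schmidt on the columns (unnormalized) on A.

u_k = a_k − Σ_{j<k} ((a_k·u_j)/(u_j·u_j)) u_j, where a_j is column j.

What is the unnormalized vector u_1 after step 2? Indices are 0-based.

u_1 = (5/3, 5/3, -10/3)

Step 1: u_0 = a_0 = (-1, -1, -1).
Step 2: u_1 = a_1 − (-1/3)·u_0 = (5/3, 5/3, -10/3).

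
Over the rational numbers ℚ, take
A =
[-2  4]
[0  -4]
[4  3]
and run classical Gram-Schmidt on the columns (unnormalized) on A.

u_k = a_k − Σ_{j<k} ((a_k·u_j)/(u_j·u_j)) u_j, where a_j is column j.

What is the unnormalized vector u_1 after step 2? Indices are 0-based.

Step 1: u_0 = a_0 = (-2, 0, 4).
Step 2: u_1 = a_1 − (1/5)·u_0 = (22/5, -4, 11/5).

u_1 = (22/5, -4, 11/5)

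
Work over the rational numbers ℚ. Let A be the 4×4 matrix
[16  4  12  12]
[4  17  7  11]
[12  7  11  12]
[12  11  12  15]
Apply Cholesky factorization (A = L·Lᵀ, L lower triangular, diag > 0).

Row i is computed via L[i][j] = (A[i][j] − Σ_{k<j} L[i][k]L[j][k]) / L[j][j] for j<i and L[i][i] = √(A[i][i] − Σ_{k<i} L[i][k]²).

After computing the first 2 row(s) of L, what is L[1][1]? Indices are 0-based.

L[1][1] = 4

Step 1: L[0][0] = √(16) = 4.
  L[1][0] = (4) / L[0][0] = 1.
Step 2: L[1][1] = √(16) = 4.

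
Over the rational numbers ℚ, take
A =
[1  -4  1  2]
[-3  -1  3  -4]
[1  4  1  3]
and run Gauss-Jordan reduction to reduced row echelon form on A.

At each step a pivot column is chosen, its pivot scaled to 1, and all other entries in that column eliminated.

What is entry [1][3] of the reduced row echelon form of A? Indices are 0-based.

step 1: normalize row 0 (÷1) = (1, -4, 1, 2)
  row 1: subtract -3×row0 = (0, -13, 6, 2)
  row 2: subtract 1×row0 = (0, 8, 0, 1)
step 2: normalize row 1 (÷-13) = (0, 1, -6/13, -2/13)
  row 0: subtract -4×row1 = (1, 0, -11/13, 18/13)
  row 2: subtract 8×row1 = (0, 0, 48/13, 29/13)
step 3: normalize row 2 (÷48/13) = (0, 0, 1, 29/48)
  row 0: subtract -11/13×row2 = (1, 0, 0, 91/48)
  row 1: subtract -6/13×row2 = (0, 1, 0, 1/8)

M[1][3] = 1/8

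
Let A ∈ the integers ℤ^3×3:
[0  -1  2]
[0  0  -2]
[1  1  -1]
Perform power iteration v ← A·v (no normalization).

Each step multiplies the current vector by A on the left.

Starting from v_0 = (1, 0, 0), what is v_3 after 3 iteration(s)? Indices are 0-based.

v_3 = (0, 2, 1)

v_0 = (1, 0, 0).
v_1 = A·v_0 = (0, 0, 1).
v_2 = A·v_1 = (2, -2, -1).
v_3 = A·v_2 = (0, 2, 1).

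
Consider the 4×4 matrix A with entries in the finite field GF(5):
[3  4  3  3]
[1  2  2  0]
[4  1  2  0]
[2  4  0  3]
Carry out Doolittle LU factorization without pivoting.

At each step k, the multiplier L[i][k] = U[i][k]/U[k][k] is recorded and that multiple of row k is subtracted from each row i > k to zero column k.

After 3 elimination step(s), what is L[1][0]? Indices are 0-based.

L[1][0] = 2

k=0: U[0][0]=3
  eliminate (1,0): mult=2, new row 1: (0, 4, 1, 4); set L[1][0]=2
  eliminate (2,0): mult=3, new row 2: (0, 4, 3, 1); set L[2][0]=3
  eliminate (3,0): mult=4, new row 3: (0, 3, 3, 1); set L[3][0]=4
k=1: U[1][1]=4
  eliminate (2,1): mult=1, new row 2: (0, 0, 2, 2); set L[2][1]=1
  eliminate (3,1): mult=2, new row 3: (0, 0, 1, 3); set L[3][1]=2
k=2: U[2][2]=2
  eliminate (3,2): mult=3, new row 3: (0, 0, 0, 2); set L[3][2]=3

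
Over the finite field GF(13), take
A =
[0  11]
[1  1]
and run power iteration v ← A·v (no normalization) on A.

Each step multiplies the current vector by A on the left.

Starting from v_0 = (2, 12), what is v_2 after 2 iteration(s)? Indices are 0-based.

v_2 = (11, 3)

v_0 = (2, 12).
v_1 = A·v_0 = (2, 1).
v_2 = A·v_1 = (11, 3).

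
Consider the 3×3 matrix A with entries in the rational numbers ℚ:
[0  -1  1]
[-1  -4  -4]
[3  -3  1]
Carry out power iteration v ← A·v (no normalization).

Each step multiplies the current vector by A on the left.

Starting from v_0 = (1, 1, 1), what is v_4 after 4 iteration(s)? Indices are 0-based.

v_0 = (1, 1, 1).
v_1 = A·v_0 = (0, -9, 1).
v_2 = A·v_1 = (10, 32, 28).
v_3 = A·v_2 = (-4, -250, -38).
v_4 = A·v_3 = (212, 1156, 700).

v_4 = (212, 1156, 700)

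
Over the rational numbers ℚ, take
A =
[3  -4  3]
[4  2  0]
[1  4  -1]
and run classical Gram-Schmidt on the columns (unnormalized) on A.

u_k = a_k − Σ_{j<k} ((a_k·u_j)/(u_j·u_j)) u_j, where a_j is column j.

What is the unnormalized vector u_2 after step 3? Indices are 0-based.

Step 1: u_0 = a_0 = (3, 4, 1).
Step 2: u_1 = a_1 − (0)·u_0 = (-4, 2, 4).
Step 3: u_2 = a_2 − (4/13)·u_0 − (-4/9)·u_1 = (35/117, -40/117, 55/117).

u_2 = (35/117, -40/117, 55/117)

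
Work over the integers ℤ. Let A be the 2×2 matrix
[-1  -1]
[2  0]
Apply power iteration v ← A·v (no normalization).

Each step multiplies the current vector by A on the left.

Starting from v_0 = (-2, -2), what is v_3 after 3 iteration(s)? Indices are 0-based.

v_3 = (-8, 0)

v_0 = (-2, -2).
v_1 = A·v_0 = (4, -4).
v_2 = A·v_1 = (0, 8).
v_3 = A·v_2 = (-8, 0).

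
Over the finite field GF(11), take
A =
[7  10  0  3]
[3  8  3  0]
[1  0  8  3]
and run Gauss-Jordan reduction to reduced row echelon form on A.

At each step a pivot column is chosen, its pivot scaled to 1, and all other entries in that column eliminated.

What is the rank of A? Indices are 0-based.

rank = 3

pivot(0,0)=7: scale R0 → (1, 3, 0, 2)
  clear (1,0): R1 −= (3)R0 → (0, 10, 3, 5)
  clear (2,0): R2 −= (1)R0 → (0, 8, 8, 1)
pivot(1,1)=10: scale R1 → (0, 1, 8, 6)
  clear (0,1): R0 −= (3)R1 → (1, 0, 9, 6)
  clear (2,1): R2 −= (8)R1 → (0, 0, 10, 8)
pivot(2,2)=10: scale R2 → (0, 0, 1, 3)
  clear (0,2): R0 −= (9)R2 → (1, 0, 0, 1)
  clear (1,2): R1 −= (8)R2 → (0, 1, 0, 4)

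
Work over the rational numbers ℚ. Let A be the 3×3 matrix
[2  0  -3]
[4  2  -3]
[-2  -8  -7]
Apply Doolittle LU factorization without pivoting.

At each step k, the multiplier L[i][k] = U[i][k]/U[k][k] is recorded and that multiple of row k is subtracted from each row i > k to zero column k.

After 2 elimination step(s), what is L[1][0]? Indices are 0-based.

L[1][0] = 2

[col 0] pivot 2
  R1 -= 2*R0 → (0, 2, 3)  (L[1][0] := 2)
  R2 -= -1*R0 → (0, -8, -10)  (L[2][0] := -1)
[col 1] pivot 2
  R2 -= -4*R1 → (0, 0, 2)  (L[2][1] := -4)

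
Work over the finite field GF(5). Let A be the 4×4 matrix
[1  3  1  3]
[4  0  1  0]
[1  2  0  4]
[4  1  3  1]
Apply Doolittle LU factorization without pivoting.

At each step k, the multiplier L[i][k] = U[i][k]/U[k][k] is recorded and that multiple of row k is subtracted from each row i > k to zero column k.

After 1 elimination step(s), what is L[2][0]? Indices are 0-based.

[col 0] pivot 1
  R1 -= 4*R0 → (0, 3, 2, 3)  (L[1][0] := 4)
  R2 -= 1*R0 → (0, 4, 4, 1)  (L[2][0] := 1)
  R3 -= 4*R0 → (0, 4, 4, 4)  (L[3][0] := 4)

L[2][0] = 1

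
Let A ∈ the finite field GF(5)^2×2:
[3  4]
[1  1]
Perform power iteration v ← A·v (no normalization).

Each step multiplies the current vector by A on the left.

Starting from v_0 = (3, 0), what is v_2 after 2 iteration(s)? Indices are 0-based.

v_2 = (4, 2)

v_0 = (3, 0).
v_1 = A·v_0 = (4, 3).
v_2 = A·v_1 = (4, 2).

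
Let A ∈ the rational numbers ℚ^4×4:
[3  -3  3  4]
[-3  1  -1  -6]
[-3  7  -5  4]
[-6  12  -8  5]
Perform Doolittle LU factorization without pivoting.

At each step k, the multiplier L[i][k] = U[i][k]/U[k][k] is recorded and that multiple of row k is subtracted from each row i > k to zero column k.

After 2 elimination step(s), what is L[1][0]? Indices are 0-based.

L[1][0] = -1

Step 1: pivot at (0,0) is 3.
  row1 ← row1 − (-1)·row0  ⇒  L[1][0]=-1, U row1=(0, -2, 2, -2)
  row2 ← row2 − (-1)·row0  ⇒  L[2][0]=-1, U row2=(0, 4, -2, 8)
  row3 ← row3 − (-2)·row0  ⇒  L[3][0]=-2, U row3=(0, 6, -2, 13)
Step 2: pivot at (1,1) is -2.
  row2 ← row2 − (-2)·row1  ⇒  L[2][1]=-2, U row2=(0, 0, 2, 4)
  row3 ← row3 − (-3)·row1  ⇒  L[3][1]=-3, U row3=(0, 0, 4, 7)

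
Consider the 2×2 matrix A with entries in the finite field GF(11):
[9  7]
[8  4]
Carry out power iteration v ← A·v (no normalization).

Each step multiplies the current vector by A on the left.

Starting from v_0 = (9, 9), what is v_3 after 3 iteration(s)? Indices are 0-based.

v_0 = (9, 9).
v_1 = A·v_0 = (1, 9).
v_2 = A·v_1 = (6, 0).
v_3 = A·v_2 = (10, 4).

v_3 = (10, 4)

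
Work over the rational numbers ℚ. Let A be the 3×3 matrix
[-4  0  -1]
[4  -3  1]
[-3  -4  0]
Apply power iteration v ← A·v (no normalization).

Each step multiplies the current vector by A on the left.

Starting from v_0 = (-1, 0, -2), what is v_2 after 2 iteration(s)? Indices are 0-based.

v_2 = (-27, 45, 6)

v_0 = (-1, 0, -2).
v_1 = A·v_0 = (6, -6, 3).
v_2 = A·v_1 = (-27, 45, 6).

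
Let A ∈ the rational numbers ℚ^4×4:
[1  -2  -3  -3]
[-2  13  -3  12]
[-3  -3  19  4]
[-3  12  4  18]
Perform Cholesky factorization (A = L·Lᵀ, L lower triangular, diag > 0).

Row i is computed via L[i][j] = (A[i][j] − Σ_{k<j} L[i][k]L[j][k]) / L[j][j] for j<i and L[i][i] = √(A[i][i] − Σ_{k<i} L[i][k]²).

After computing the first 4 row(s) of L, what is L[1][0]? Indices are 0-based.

Step 1: L[0][0] = √(1) = 1.
  L[1][0] = (-2) / L[0][0] = -2.
Step 2: L[1][1] = √(9) = 3.
  L[2][0] = (-3) / L[0][0] = -3.
  L[2][1] = (-9) / L[1][1] = -3.
Step 3: L[2][2] = √(1) = 1.
  L[3][0] = (-3) / L[0][0] = -3.
  L[3][1] = (6) / L[1][1] = 2.
  L[3][2] = (1) / L[2][2] = 1.
Step 4: L[3][3] = √(4) = 2.

L[1][0] = -2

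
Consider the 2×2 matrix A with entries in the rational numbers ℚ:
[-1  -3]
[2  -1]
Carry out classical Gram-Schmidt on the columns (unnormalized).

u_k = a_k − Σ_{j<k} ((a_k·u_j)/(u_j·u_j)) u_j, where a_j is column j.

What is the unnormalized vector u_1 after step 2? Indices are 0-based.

u_1 = (-14/5, -7/5)

Step 1: u_0 = a_0 = (-1, 2).
Step 2: u_1 = a_1 − (1/5)·u_0 = (-14/5, -7/5).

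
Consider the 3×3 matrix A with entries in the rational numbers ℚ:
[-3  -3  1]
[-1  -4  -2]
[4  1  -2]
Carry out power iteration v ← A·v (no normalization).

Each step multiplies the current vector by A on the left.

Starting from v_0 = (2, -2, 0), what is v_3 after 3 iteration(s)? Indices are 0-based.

v_0 = (2, -2, 0).
v_1 = A·v_0 = (0, 6, 6).
v_2 = A·v_1 = (-12, -36, -6).
v_3 = A·v_2 = (138, 168, -72).

v_3 = (138, 168, -72)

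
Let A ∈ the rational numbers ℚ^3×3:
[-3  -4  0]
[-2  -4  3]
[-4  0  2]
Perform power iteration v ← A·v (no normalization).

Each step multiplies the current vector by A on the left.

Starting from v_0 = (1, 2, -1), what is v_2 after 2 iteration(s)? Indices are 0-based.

v_0 = (1, 2, -1).
v_1 = A·v_0 = (-11, -13, -6).
v_2 = A·v_1 = (85, 56, 32).

v_2 = (85, 56, 32)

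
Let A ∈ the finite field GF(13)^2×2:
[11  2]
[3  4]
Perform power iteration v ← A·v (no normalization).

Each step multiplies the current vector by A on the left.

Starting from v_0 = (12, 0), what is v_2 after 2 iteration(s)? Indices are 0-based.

v_2 = (3, 7)

v_0 = (12, 0).
v_1 = A·v_0 = (2, 10).
v_2 = A·v_1 = (3, 7).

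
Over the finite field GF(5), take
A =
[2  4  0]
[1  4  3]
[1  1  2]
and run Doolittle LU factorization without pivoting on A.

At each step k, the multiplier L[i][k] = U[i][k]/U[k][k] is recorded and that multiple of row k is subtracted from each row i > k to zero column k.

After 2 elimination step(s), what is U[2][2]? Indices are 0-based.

Step 1: pivot at (0,0) is 2.
  row1 ← row1 − (3)·row0  ⇒  L[1][0]=3, U row1=(0, 2, 3)
  row2 ← row2 − (3)·row0  ⇒  L[2][0]=3, U row2=(0, 4, 2)
Step 2: pivot at (1,1) is 2.
  row2 ← row2 − (2)·row1  ⇒  L[2][1]=2, U row2=(0, 0, 1)

U[2][2] = 1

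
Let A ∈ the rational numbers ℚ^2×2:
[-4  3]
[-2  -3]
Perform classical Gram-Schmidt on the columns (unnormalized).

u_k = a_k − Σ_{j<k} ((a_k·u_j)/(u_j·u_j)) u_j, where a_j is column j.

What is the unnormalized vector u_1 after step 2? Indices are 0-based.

Step 1: u_0 = a_0 = (-4, -2).
Step 2: u_1 = a_1 − (-3/10)·u_0 = (9/5, -18/5).

u_1 = (9/5, -18/5)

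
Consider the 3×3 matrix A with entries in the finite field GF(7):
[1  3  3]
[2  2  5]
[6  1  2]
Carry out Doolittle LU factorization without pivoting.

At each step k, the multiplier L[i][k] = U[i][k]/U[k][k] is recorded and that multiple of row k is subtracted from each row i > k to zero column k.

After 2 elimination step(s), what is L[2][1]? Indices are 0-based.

Step 1: pivot at (0,0) is 1.
  row1 ← row1 − (2)·row0  ⇒  L[1][0]=2, U row1=(0, 3, 6)
  row2 ← row2 − (6)·row0  ⇒  L[2][0]=6, U row2=(0, 4, 5)
Step 2: pivot at (1,1) is 3.
  row2 ← row2 − (6)·row1  ⇒  L[2][1]=6, U row2=(0, 0, 4)

L[2][1] = 6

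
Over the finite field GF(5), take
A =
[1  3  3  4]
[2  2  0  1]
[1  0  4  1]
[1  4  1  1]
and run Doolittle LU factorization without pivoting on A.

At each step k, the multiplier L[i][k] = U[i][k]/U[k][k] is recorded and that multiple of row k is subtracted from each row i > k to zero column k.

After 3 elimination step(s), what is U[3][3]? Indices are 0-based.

Step 1: pivot at (0,0) is 1.
  row1 ← row1 − (2)·row0  ⇒  L[1][0]=2, U row1=(0, 1, 4, 3)
  row2 ← row2 − (1)·row0  ⇒  L[2][0]=1, U row2=(0, 2, 1, 2)
  row3 ← row3 − (1)·row0  ⇒  L[3][0]=1, U row3=(0, 1, 3, 2)
Step 2: pivot at (1,1) is 1.
  row2 ← row2 − (2)·row1  ⇒  L[2][1]=2, U row2=(0, 0, 3, 1)
  row3 ← row3 − (1)·row1  ⇒  L[3][1]=1, U row3=(0, 0, 4, 4)
Step 3: pivot at (2,2) is 3.
  row3 ← row3 − (3)·row2  ⇒  L[3][2]=3, U row3=(0, 0, 0, 1)

U[3][3] = 1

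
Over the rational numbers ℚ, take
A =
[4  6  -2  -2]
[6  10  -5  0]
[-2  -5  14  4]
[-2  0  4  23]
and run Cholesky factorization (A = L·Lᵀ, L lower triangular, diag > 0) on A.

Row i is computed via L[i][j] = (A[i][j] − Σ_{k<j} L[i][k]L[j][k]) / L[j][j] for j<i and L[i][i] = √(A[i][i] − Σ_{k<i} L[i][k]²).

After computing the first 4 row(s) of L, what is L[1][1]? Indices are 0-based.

L[1][1] = 1

Step 1: L[0][0] = √(4) = 2.
  L[1][0] = (6) / L[0][0] = 3.
Step 2: L[1][1] = √(1) = 1.
  L[2][0] = (-2) / L[0][0] = -1.
  L[2][1] = (-2) / L[1][1] = -2.
Step 3: L[2][2] = √(9) = 3.
  L[3][0] = (-2) / L[0][0] = -1.
  L[3][1] = (3) / L[1][1] = 3.
  L[3][2] = (9) / L[2][2] = 3.
Step 4: L[3][3] = √(4) = 2.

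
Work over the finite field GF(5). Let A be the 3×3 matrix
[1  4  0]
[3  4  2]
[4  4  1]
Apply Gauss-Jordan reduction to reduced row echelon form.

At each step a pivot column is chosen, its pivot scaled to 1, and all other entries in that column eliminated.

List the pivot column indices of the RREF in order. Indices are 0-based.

pivot(0,0)=1: scale R0 → (1, 4, 0)
  clear (1,0): R1 −= (3)R0 → (0, 2, 2)
  clear (2,0): R2 −= (4)R0 → (0, 3, 1)
pivot(1,1)=2: scale R1 → (0, 1, 1)
  clear (0,1): R0 −= (4)R1 → (1, 0, 1)
  clear (2,1): R2 −= (3)R1 → (0, 0, 3)
pivot(2,2)=3: scale R2 → (0, 0, 1)
  clear (0,2): R0 −= (1)R2 → (1, 0, 0)
  clear (1,2): R1 −= (1)R2 → (0, 1, 0)

pivot columns: 0, 1, 2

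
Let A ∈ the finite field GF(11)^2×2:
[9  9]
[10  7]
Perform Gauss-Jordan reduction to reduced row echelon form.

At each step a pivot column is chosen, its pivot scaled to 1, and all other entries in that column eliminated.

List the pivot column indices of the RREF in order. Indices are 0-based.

pivot columns: 0, 1

[1] R0 /= 9  ⇒  (1, 1)
     R1 -= 10·R0  ⇒  (0, 8)
[2] R1 /= 8  ⇒  (0, 1)
     R0 -= 1·R1  ⇒  (1, 0)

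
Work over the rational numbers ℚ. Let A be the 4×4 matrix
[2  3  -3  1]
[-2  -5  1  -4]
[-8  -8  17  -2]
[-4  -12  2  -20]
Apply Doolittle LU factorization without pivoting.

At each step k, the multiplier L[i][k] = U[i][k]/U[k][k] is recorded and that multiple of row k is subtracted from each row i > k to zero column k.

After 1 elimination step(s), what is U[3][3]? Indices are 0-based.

Step 1: pivot at (0,0) is 2.
  row1 ← row1 − (-1)·row0  ⇒  L[1][0]=-1, U row1=(0, -2, -2, -3)
  row2 ← row2 − (-4)·row0  ⇒  L[2][0]=-4, U row2=(0, 4, 5, 2)
  row3 ← row3 − (-2)·row0  ⇒  L[3][0]=-2, U row3=(0, -6, -4, -18)

U[3][3] = -18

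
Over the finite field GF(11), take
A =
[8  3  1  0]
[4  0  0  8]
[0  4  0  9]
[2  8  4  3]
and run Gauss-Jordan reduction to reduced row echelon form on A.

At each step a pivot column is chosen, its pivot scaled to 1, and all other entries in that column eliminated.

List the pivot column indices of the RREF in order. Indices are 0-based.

[1] R0 /= 8  ⇒  (1, 10, 7, 0)
     R1 -= 4·R0  ⇒  (0, 4, 5, 8)
     R3 -= 2·R0  ⇒  (0, 10, 1, 3)
[2] R1 /= 4  ⇒  (0, 1, 4, 2)
     R0 -= 10·R1  ⇒  (1, 0, 0, 2)
     R2 -= 4·R1  ⇒  (0, 0, 6, 1)
     R3 -= 10·R1  ⇒  (0, 0, 5, 5)
[3] R2 /= 6  ⇒  (0, 0, 1, 2)
     R1 -= 4·R2  ⇒  (0, 1, 0, 5)
     R3 -= 5·R2  ⇒  (0, 0, 0, 6)
[4] R3 /= 6  ⇒  (0, 0, 0, 1)
     R0 -= 2·R3  ⇒  (1, 0, 0, 0)
     R1 -= 5·R3  ⇒  (0, 1, 0, 0)
     R2 -= 2·R3  ⇒  (0, 0, 1, 0)

pivot columns: 0, 1, 2, 3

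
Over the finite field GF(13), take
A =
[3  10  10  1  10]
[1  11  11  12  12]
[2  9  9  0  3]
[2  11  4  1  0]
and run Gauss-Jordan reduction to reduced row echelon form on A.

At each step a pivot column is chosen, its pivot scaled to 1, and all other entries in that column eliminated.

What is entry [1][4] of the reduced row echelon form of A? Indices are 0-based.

M[1][4] = 12

pivot(0,0)=3: scale R0 → (1, 12, 12, 9, 12)
  clear (1,0): R1 −= (1)R0 → (0, 12, 12, 3, 0)
  clear (2,0): R2 −= (2)R0 → (0, 11, 11, 8, 5)
  clear (3,0): R3 −= (2)R0 → (0, 0, 6, 9, 2)
pivot(1,1)=12: scale R1 → (0, 1, 1, 10, 0)
  clear (0,1): R0 −= (12)R1 → (1, 0, 0, 6, 12)
  clear (2,1): R2 −= (11)R1 → (0, 0, 0, 2, 5)
pivot(2,2): swap R2↔R3
pivot(2,2)=6: scale R2 → (0, 0, 1, 8, 9)
  clear (1,2): R1 −= (1)R2 → (0, 1, 0, 2, 4)
pivot(3,3)=2: scale R3 → (0, 0, 0, 1, 9)
  clear (0,3): R0 −= (6)R3 → (1, 0, 0, 0, 10)
  clear (1,3): R1 −= (2)R3 → (0, 1, 0, 0, 12)
  clear (2,3): R2 −= (8)R3 → (0, 0, 1, 0, 2)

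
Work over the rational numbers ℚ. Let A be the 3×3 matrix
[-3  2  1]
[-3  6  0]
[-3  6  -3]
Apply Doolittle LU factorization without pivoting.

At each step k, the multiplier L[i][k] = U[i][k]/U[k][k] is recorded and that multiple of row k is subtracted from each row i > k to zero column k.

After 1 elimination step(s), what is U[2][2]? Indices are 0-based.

U[2][2] = -4

k=0: U[0][0]=-3
  eliminate (1,0): mult=1, new row 1: (0, 4, -1); set L[1][0]=1
  eliminate (2,0): mult=1, new row 2: (0, 4, -4); set L[2][0]=1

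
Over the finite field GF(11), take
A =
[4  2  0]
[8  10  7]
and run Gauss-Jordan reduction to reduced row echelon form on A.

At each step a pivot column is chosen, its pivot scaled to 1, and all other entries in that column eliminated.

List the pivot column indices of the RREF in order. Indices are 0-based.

step 1: normalize row 0 (÷4) = (1, 6, 0)
  row 1: subtract 8×row0 = (0, 6, 7)
step 2: normalize row 1 (÷6) = (0, 1, 3)
  row 0: subtract 6×row1 = (1, 0, 4)

pivot columns: 0, 1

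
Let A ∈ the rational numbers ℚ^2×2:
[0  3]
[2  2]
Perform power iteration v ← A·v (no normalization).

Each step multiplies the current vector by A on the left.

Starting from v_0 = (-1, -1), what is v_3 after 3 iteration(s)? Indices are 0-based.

v_0 = (-1, -1).
v_1 = A·v_0 = (-3, -4).
v_2 = A·v_1 = (-12, -14).
v_3 = A·v_2 = (-42, -52).

v_3 = (-42, -52)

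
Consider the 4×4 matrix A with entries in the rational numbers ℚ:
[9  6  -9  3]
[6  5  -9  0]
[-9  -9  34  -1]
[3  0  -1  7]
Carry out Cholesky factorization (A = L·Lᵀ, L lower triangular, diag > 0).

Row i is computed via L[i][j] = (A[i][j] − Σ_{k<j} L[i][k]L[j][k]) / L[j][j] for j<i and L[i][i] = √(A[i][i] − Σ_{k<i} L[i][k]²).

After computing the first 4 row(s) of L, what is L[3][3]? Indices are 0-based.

Step 1: L[0][0] = √(9) = 3.
  L[1][0] = (6) / L[0][0] = 2.
Step 2: L[1][1] = √(1) = 1.
  L[2][0] = (-9) / L[0][0] = -3.
  L[2][1] = (-3) / L[1][1] = -3.
Step 3: L[2][2] = √(16) = 4.
  L[3][0] = (3) / L[0][0] = 1.
  L[3][1] = (-2) / L[1][1] = -2.
  L[3][2] = (-4) / L[2][2] = -1.
Step 4: L[3][3] = √(1) = 1.

L[3][3] = 1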